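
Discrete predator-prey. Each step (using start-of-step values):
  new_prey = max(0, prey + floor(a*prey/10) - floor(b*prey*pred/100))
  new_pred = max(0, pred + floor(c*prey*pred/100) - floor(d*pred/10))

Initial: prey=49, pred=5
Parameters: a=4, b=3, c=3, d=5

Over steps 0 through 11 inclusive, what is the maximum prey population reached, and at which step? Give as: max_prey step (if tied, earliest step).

Step 1: prey: 49+19-7=61; pred: 5+7-2=10
Step 2: prey: 61+24-18=67; pred: 10+18-5=23
Step 3: prey: 67+26-46=47; pred: 23+46-11=58
Step 4: prey: 47+18-81=0; pred: 58+81-29=110
Step 5: prey: 0+0-0=0; pred: 110+0-55=55
Step 6: prey: 0+0-0=0; pred: 55+0-27=28
Step 7: prey: 0+0-0=0; pred: 28+0-14=14
Step 8: prey: 0+0-0=0; pred: 14+0-7=7
Step 9: prey: 0+0-0=0; pred: 7+0-3=4
Step 10: prey: 0+0-0=0; pred: 4+0-2=2
Step 11: prey: 0+0-0=0; pred: 2+0-1=1
Max prey = 67 at step 2

Answer: 67 2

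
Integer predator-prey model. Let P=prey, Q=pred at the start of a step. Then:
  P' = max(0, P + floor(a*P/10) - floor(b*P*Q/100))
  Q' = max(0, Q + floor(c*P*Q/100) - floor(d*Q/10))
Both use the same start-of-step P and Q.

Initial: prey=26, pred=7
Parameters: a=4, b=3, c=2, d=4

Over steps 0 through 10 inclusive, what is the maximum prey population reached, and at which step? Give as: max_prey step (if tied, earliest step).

Step 1: prey: 26+10-5=31; pred: 7+3-2=8
Step 2: prey: 31+12-7=36; pred: 8+4-3=9
Step 3: prey: 36+14-9=41; pred: 9+6-3=12
Step 4: prey: 41+16-14=43; pred: 12+9-4=17
Step 5: prey: 43+17-21=39; pred: 17+14-6=25
Step 6: prey: 39+15-29=25; pred: 25+19-10=34
Step 7: prey: 25+10-25=10; pred: 34+17-13=38
Step 8: prey: 10+4-11=3; pred: 38+7-15=30
Step 9: prey: 3+1-2=2; pred: 30+1-12=19
Step 10: prey: 2+0-1=1; pred: 19+0-7=12
Max prey = 43 at step 4

Answer: 43 4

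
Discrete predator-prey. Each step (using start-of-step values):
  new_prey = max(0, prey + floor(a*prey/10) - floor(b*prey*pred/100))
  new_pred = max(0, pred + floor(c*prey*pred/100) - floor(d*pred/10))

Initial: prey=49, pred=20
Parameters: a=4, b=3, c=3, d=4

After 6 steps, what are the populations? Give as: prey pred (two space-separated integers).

Step 1: prey: 49+19-29=39; pred: 20+29-8=41
Step 2: prey: 39+15-47=7; pred: 41+47-16=72
Step 3: prey: 7+2-15=0; pred: 72+15-28=59
Step 4: prey: 0+0-0=0; pred: 59+0-23=36
Step 5: prey: 0+0-0=0; pred: 36+0-14=22
Step 6: prey: 0+0-0=0; pred: 22+0-8=14

Answer: 0 14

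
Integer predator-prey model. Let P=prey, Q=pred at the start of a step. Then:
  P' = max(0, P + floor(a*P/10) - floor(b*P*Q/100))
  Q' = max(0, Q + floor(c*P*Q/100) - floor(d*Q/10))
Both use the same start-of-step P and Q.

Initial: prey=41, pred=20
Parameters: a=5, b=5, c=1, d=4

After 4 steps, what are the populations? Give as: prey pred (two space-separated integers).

Step 1: prey: 41+20-41=20; pred: 20+8-8=20
Step 2: prey: 20+10-20=10; pred: 20+4-8=16
Step 3: prey: 10+5-8=7; pred: 16+1-6=11
Step 4: prey: 7+3-3=7; pred: 11+0-4=7

Answer: 7 7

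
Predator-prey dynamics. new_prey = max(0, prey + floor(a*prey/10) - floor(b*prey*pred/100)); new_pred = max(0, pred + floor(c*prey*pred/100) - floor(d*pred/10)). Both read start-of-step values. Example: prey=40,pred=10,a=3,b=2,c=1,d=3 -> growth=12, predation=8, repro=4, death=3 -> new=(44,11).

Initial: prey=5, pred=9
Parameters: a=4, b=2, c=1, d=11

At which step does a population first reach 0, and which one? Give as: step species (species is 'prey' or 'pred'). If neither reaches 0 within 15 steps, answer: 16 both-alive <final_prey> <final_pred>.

Answer: 1 pred

Derivation:
Step 1: prey: 5+2-0=7; pred: 9+0-9=0
First extinction: pred at step 1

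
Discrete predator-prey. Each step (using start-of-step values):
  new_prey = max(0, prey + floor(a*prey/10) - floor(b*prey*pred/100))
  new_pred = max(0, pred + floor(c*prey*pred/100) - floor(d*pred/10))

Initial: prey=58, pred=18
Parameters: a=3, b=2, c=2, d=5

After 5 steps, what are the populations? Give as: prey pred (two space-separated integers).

Step 1: prey: 58+17-20=55; pred: 18+20-9=29
Step 2: prey: 55+16-31=40; pred: 29+31-14=46
Step 3: prey: 40+12-36=16; pred: 46+36-23=59
Step 4: prey: 16+4-18=2; pred: 59+18-29=48
Step 5: prey: 2+0-1=1; pred: 48+1-24=25

Answer: 1 25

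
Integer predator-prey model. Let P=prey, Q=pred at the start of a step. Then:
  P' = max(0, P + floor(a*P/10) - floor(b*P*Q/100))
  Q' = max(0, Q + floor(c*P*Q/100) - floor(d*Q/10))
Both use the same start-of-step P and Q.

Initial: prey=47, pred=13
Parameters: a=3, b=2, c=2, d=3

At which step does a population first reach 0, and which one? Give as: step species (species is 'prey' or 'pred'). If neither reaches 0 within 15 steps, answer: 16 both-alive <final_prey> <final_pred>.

Answer: 5 prey

Derivation:
Step 1: prey: 47+14-12=49; pred: 13+12-3=22
Step 2: prey: 49+14-21=42; pred: 22+21-6=37
Step 3: prey: 42+12-31=23; pred: 37+31-11=57
Step 4: prey: 23+6-26=3; pred: 57+26-17=66
Step 5: prey: 3+0-3=0; pred: 66+3-19=50
First extinction: prey at step 5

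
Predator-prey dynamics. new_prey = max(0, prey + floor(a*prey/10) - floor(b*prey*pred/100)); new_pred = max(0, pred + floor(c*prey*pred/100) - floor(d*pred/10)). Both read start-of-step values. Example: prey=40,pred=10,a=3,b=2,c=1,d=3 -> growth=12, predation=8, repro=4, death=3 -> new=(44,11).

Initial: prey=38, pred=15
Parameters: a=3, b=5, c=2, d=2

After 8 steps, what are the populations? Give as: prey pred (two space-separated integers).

Answer: 0 9

Derivation:
Step 1: prey: 38+11-28=21; pred: 15+11-3=23
Step 2: prey: 21+6-24=3; pred: 23+9-4=28
Step 3: prey: 3+0-4=0; pred: 28+1-5=24
Step 4: prey: 0+0-0=0; pred: 24+0-4=20
Step 5: prey: 0+0-0=0; pred: 20+0-4=16
Step 6: prey: 0+0-0=0; pred: 16+0-3=13
Step 7: prey: 0+0-0=0; pred: 13+0-2=11
Step 8: prey: 0+0-0=0; pred: 11+0-2=9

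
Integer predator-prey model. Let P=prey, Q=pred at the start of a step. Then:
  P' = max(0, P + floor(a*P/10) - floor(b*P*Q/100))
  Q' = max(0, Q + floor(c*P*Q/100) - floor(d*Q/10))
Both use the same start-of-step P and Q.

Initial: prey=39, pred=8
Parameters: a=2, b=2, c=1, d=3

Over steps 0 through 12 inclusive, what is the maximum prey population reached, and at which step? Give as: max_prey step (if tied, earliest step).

Step 1: prey: 39+7-6=40; pred: 8+3-2=9
Step 2: prey: 40+8-7=41; pred: 9+3-2=10
Step 3: prey: 41+8-8=41; pred: 10+4-3=11
Step 4: prey: 41+8-9=40; pred: 11+4-3=12
Step 5: prey: 40+8-9=39; pred: 12+4-3=13
Step 6: prey: 39+7-10=36; pred: 13+5-3=15
Step 7: prey: 36+7-10=33; pred: 15+5-4=16
Step 8: prey: 33+6-10=29; pred: 16+5-4=17
Step 9: prey: 29+5-9=25; pred: 17+4-5=16
Step 10: prey: 25+5-8=22; pred: 16+4-4=16
Step 11: prey: 22+4-7=19; pred: 16+3-4=15
Step 12: prey: 19+3-5=17; pred: 15+2-4=13
Max prey = 41 at step 2

Answer: 41 2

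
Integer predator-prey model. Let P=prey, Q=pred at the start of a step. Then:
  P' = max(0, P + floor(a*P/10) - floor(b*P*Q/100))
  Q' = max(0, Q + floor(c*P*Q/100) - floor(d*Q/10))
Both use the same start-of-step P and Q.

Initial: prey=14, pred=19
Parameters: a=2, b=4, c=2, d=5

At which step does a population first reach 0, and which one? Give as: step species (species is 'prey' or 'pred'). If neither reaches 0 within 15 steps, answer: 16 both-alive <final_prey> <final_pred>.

Step 1: prey: 14+2-10=6; pred: 19+5-9=15
Step 2: prey: 6+1-3=4; pred: 15+1-7=9
Step 3: prey: 4+0-1=3; pred: 9+0-4=5
Step 4: prey: 3+0-0=3; pred: 5+0-2=3
Step 5: prey: 3+0-0=3; pred: 3+0-1=2
Step 6: prey: 3+0-0=3; pred: 2+0-1=1
Step 7: prey: 3+0-0=3; pred: 1+0-0=1
Steps 8-15: state stable at prey=3, pred=1 (no change)
No extinction within 15 steps

Answer: 16 both-alive 3 1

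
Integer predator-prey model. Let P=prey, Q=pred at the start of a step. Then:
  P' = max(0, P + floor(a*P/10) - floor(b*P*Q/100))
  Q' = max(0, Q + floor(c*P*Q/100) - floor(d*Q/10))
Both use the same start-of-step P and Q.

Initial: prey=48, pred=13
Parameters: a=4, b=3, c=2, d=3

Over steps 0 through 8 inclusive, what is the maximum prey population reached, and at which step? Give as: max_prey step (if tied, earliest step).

Answer: 49 1

Derivation:
Step 1: prey: 48+19-18=49; pred: 13+12-3=22
Step 2: prey: 49+19-32=36; pred: 22+21-6=37
Step 3: prey: 36+14-39=11; pred: 37+26-11=52
Step 4: prey: 11+4-17=0; pred: 52+11-15=48
Step 5: prey: 0+0-0=0; pred: 48+0-14=34
Step 6: prey: 0+0-0=0; pred: 34+0-10=24
Step 7: prey: 0+0-0=0; pred: 24+0-7=17
Step 8: prey: 0+0-0=0; pred: 17+0-5=12
Max prey = 49 at step 1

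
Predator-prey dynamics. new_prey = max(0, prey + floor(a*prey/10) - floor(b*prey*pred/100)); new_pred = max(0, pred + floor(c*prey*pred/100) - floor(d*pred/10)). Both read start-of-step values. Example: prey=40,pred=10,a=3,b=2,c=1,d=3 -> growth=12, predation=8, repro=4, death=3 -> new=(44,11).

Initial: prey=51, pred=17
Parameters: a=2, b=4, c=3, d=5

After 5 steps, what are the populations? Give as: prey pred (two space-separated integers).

Step 1: prey: 51+10-34=27; pred: 17+26-8=35
Step 2: prey: 27+5-37=0; pred: 35+28-17=46
Step 3: prey: 0+0-0=0; pred: 46+0-23=23
Step 4: prey: 0+0-0=0; pred: 23+0-11=12
Step 5: prey: 0+0-0=0; pred: 12+0-6=6

Answer: 0 6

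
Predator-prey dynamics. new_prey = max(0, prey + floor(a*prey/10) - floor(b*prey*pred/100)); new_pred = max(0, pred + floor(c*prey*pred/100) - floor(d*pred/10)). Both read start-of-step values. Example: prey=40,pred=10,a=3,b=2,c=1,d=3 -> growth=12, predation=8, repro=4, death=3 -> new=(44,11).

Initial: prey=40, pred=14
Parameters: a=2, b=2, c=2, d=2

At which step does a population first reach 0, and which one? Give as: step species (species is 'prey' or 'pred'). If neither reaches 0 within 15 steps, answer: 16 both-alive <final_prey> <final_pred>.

Step 1: prey: 40+8-11=37; pred: 14+11-2=23
Step 2: prey: 37+7-17=27; pred: 23+17-4=36
Step 3: prey: 27+5-19=13; pred: 36+19-7=48
Step 4: prey: 13+2-12=3; pred: 48+12-9=51
Step 5: prey: 3+0-3=0; pred: 51+3-10=44
First extinction: prey at step 5

Answer: 5 prey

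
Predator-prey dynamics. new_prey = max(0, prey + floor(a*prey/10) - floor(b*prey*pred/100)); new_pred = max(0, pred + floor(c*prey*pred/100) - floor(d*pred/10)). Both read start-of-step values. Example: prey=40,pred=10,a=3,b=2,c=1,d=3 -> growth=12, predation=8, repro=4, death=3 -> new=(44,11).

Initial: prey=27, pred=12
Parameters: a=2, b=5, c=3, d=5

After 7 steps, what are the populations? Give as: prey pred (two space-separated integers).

Answer: 2 1

Derivation:
Step 1: prey: 27+5-16=16; pred: 12+9-6=15
Step 2: prey: 16+3-12=7; pred: 15+7-7=15
Step 3: prey: 7+1-5=3; pred: 15+3-7=11
Step 4: prey: 3+0-1=2; pred: 11+0-5=6
Step 5: prey: 2+0-0=2; pred: 6+0-3=3
Step 6: prey: 2+0-0=2; pred: 3+0-1=2
Step 7: prey: 2+0-0=2; pred: 2+0-1=1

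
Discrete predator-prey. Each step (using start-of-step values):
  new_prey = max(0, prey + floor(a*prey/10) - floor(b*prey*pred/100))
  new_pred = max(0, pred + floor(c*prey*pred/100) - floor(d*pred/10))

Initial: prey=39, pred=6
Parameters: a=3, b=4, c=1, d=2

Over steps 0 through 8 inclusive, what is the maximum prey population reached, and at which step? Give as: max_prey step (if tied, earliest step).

Step 1: prey: 39+11-9=41; pred: 6+2-1=7
Step 2: prey: 41+12-11=42; pred: 7+2-1=8
Step 3: prey: 42+12-13=41; pred: 8+3-1=10
Step 4: prey: 41+12-16=37; pred: 10+4-2=12
Step 5: prey: 37+11-17=31; pred: 12+4-2=14
Step 6: prey: 31+9-17=23; pred: 14+4-2=16
Step 7: prey: 23+6-14=15; pred: 16+3-3=16
Step 8: prey: 15+4-9=10; pred: 16+2-3=15
Max prey = 42 at step 2

Answer: 42 2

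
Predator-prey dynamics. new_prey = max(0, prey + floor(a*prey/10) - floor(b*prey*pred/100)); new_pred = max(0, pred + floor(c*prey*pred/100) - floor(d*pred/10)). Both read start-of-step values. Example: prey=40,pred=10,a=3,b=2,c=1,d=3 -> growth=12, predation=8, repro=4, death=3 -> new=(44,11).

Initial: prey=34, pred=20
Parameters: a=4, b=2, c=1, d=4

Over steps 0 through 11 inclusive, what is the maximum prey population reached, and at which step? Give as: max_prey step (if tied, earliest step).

Answer: 52 8

Derivation:
Step 1: prey: 34+13-13=34; pred: 20+6-8=18
Step 2: prey: 34+13-12=35; pred: 18+6-7=17
Step 3: prey: 35+14-11=38; pred: 17+5-6=16
Step 4: prey: 38+15-12=41; pred: 16+6-6=16
Step 5: prey: 41+16-13=44; pred: 16+6-6=16
Step 6: prey: 44+17-14=47; pred: 16+7-6=17
Step 7: prey: 47+18-15=50; pred: 17+7-6=18
Step 8: prey: 50+20-18=52; pred: 18+9-7=20
Step 9: prey: 52+20-20=52; pred: 20+10-8=22
Step 10: prey: 52+20-22=50; pred: 22+11-8=25
Step 11: prey: 50+20-25=45; pred: 25+12-10=27
Max prey = 52 at step 8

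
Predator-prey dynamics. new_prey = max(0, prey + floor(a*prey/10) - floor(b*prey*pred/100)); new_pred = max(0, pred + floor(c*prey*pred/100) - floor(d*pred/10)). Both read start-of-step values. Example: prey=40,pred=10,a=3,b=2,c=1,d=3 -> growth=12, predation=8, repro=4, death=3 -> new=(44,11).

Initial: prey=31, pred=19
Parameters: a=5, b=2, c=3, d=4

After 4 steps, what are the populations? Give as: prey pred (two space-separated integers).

Answer: 0 85

Derivation:
Step 1: prey: 31+15-11=35; pred: 19+17-7=29
Step 2: prey: 35+17-20=32; pred: 29+30-11=48
Step 3: prey: 32+16-30=18; pred: 48+46-19=75
Step 4: prey: 18+9-27=0; pred: 75+40-30=85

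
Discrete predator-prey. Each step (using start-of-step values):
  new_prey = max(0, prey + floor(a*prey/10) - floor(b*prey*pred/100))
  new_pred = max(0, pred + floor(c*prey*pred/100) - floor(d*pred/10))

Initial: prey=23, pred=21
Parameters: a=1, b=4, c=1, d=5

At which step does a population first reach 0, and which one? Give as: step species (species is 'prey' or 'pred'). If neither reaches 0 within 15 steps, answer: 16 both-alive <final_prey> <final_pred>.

Answer: 16 both-alive 3 1

Derivation:
Step 1: prey: 23+2-19=6; pred: 21+4-10=15
Step 2: prey: 6+0-3=3; pred: 15+0-7=8
Step 3: prey: 3+0-0=3; pred: 8+0-4=4
Step 4: prey: 3+0-0=3; pred: 4+0-2=2
Step 5: prey: 3+0-0=3; pred: 2+0-1=1
Step 6: prey: 3+0-0=3; pred: 1+0-0=1
Steps 7-15: state stable at prey=3, pred=1 (no change)
No extinction within 15 steps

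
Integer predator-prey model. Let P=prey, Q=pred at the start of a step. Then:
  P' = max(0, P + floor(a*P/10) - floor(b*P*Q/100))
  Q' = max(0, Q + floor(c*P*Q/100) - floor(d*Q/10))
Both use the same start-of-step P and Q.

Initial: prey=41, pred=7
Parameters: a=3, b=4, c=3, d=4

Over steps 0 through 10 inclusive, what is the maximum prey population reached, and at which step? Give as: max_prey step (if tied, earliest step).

Answer: 42 1

Derivation:
Step 1: prey: 41+12-11=42; pred: 7+8-2=13
Step 2: prey: 42+12-21=33; pred: 13+16-5=24
Step 3: prey: 33+9-31=11; pred: 24+23-9=38
Step 4: prey: 11+3-16=0; pred: 38+12-15=35
Step 5: prey: 0+0-0=0; pred: 35+0-14=21
Step 6: prey: 0+0-0=0; pred: 21+0-8=13
Step 7: prey: 0+0-0=0; pred: 13+0-5=8
Step 8: prey: 0+0-0=0; pred: 8+0-3=5
Step 9: prey: 0+0-0=0; pred: 5+0-2=3
Step 10: prey: 0+0-0=0; pred: 3+0-1=2
Max prey = 42 at step 1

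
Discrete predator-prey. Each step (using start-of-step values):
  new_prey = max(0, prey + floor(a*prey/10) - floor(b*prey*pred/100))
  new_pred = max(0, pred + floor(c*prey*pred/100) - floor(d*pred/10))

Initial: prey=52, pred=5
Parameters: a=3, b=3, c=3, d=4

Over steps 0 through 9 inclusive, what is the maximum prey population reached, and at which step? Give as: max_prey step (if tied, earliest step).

Answer: 60 1

Derivation:
Step 1: prey: 52+15-7=60; pred: 5+7-2=10
Step 2: prey: 60+18-18=60; pred: 10+18-4=24
Step 3: prey: 60+18-43=35; pred: 24+43-9=58
Step 4: prey: 35+10-60=0; pred: 58+60-23=95
Step 5: prey: 0+0-0=0; pred: 95+0-38=57
Step 6: prey: 0+0-0=0; pred: 57+0-22=35
Step 7: prey: 0+0-0=0; pred: 35+0-14=21
Step 8: prey: 0+0-0=0; pred: 21+0-8=13
Step 9: prey: 0+0-0=0; pred: 13+0-5=8
Max prey = 60 at step 1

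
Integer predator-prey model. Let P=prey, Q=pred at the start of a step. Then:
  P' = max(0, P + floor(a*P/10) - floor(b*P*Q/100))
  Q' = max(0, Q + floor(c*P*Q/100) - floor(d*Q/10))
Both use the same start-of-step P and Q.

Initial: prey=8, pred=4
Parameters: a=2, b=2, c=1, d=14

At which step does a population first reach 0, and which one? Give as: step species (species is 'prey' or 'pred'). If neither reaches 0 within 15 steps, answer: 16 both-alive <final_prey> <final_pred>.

Step 1: prey: 8+1-0=9; pred: 4+0-5=0
First extinction: pred at step 1

Answer: 1 pred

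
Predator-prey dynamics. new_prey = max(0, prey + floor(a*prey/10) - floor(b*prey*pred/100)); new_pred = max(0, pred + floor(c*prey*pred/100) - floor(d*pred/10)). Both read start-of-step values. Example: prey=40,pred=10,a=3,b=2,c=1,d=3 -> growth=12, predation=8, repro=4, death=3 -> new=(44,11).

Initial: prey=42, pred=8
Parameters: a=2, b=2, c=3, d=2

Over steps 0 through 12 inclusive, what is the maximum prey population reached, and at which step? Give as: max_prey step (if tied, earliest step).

Answer: 44 1

Derivation:
Step 1: prey: 42+8-6=44; pred: 8+10-1=17
Step 2: prey: 44+8-14=38; pred: 17+22-3=36
Step 3: prey: 38+7-27=18; pred: 36+41-7=70
Step 4: prey: 18+3-25=0; pred: 70+37-14=93
Step 5: prey: 0+0-0=0; pred: 93+0-18=75
Step 6: prey: 0+0-0=0; pred: 75+0-15=60
Step 7: prey: 0+0-0=0; pred: 60+0-12=48
Step 8: prey: 0+0-0=0; pred: 48+0-9=39
Step 9: prey: 0+0-0=0; pred: 39+0-7=32
Step 10: prey: 0+0-0=0; pred: 32+0-6=26
Step 11: prey: 0+0-0=0; pred: 26+0-5=21
Step 12: prey: 0+0-0=0; pred: 21+0-4=17
Max prey = 44 at step 1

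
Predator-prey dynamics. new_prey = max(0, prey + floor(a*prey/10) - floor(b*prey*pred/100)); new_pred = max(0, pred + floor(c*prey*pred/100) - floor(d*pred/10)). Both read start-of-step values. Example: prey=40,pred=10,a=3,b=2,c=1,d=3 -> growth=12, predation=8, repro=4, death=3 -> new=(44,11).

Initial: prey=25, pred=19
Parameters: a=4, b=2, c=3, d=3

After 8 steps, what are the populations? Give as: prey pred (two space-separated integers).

Step 1: prey: 25+10-9=26; pred: 19+14-5=28
Step 2: prey: 26+10-14=22; pred: 28+21-8=41
Step 3: prey: 22+8-18=12; pred: 41+27-12=56
Step 4: prey: 12+4-13=3; pred: 56+20-16=60
Step 5: prey: 3+1-3=1; pred: 60+5-18=47
Step 6: prey: 1+0-0=1; pred: 47+1-14=34
Step 7: prey: 1+0-0=1; pred: 34+1-10=25
Step 8: prey: 1+0-0=1; pred: 25+0-7=18

Answer: 1 18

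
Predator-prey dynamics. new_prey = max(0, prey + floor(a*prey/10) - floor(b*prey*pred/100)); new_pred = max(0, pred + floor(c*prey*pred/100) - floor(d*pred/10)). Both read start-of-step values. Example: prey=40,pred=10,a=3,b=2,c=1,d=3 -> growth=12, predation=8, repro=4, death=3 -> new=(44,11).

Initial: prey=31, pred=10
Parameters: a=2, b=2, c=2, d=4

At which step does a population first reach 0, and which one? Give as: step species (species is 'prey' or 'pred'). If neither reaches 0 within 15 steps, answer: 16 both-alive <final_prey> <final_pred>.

Step 1: prey: 31+6-6=31; pred: 10+6-4=12
Step 2: prey: 31+6-7=30; pred: 12+7-4=15
Step 3: prey: 30+6-9=27; pred: 15+9-6=18
Step 4: prey: 27+5-9=23; pred: 18+9-7=20
Step 5: prey: 23+4-9=18; pred: 20+9-8=21
Step 6: prey: 18+3-7=14; pred: 21+7-8=20
Step 7: prey: 14+2-5=11; pred: 20+5-8=17
Step 8: prey: 11+2-3=10; pred: 17+3-6=14
Step 9: prey: 10+2-2=10; pred: 14+2-5=11
Step 10: prey: 10+2-2=10; pred: 11+2-4=9
Step 11: prey: 10+2-1=11; pred: 9+1-3=7
Step 12: prey: 11+2-1=12; pred: 7+1-2=6
Step 13: prey: 12+2-1=13; pred: 6+1-2=5
Step 14: prey: 13+2-1=14; pred: 5+1-2=4
Step 15: prey: 14+2-1=15; pred: 4+1-1=4
No extinction within 15 steps

Answer: 16 both-alive 15 4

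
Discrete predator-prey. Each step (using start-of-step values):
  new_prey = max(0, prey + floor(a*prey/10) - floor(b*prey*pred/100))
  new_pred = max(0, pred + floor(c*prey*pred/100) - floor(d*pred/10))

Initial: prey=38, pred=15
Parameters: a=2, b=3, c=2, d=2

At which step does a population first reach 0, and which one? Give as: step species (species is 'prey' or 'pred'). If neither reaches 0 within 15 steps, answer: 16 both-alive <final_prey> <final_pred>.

Step 1: prey: 38+7-17=28; pred: 15+11-3=23
Step 2: prey: 28+5-19=14; pred: 23+12-4=31
Step 3: prey: 14+2-13=3; pred: 31+8-6=33
Step 4: prey: 3+0-2=1; pred: 33+1-6=28
Step 5: prey: 1+0-0=1; pred: 28+0-5=23
Step 6: prey: 1+0-0=1; pred: 23+0-4=19
Step 7: prey: 1+0-0=1; pred: 19+0-3=16
Step 8: prey: 1+0-0=1; pred: 16+0-3=13
Step 9: prey: 1+0-0=1; pred: 13+0-2=11
Step 10: prey: 1+0-0=1; pred: 11+0-2=9
Step 11: prey: 1+0-0=1; pred: 9+0-1=8
Step 12: prey: 1+0-0=1; pred: 8+0-1=7
Step 13: prey: 1+0-0=1; pred: 7+0-1=6
Step 14: prey: 1+0-0=1; pred: 6+0-1=5
Step 15: prey: 1+0-0=1; pred: 5+0-1=4
No extinction within 15 steps

Answer: 16 both-alive 1 4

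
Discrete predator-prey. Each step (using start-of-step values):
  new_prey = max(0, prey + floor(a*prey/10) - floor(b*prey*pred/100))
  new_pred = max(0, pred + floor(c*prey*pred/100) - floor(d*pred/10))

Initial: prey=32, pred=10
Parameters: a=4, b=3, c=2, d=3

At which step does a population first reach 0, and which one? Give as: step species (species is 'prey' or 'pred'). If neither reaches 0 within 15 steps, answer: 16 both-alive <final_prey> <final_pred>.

Answer: 16 both-alive 1 3

Derivation:
Step 1: prey: 32+12-9=35; pred: 10+6-3=13
Step 2: prey: 35+14-13=36; pred: 13+9-3=19
Step 3: prey: 36+14-20=30; pred: 19+13-5=27
Step 4: prey: 30+12-24=18; pred: 27+16-8=35
Step 5: prey: 18+7-18=7; pred: 35+12-10=37
Step 6: prey: 7+2-7=2; pred: 37+5-11=31
Step 7: prey: 2+0-1=1; pred: 31+1-9=23
Step 8: prey: 1+0-0=1; pred: 23+0-6=17
Step 9: prey: 1+0-0=1; pred: 17+0-5=12
Step 10: prey: 1+0-0=1; pred: 12+0-3=9
Step 11: prey: 1+0-0=1; pred: 9+0-2=7
Step 12: prey: 1+0-0=1; pred: 7+0-2=5
Step 13: prey: 1+0-0=1; pred: 5+0-1=4
Step 14: prey: 1+0-0=1; pred: 4+0-1=3
Step 15: prey: 1+0-0=1; pred: 3+0-0=3
No extinction within 15 steps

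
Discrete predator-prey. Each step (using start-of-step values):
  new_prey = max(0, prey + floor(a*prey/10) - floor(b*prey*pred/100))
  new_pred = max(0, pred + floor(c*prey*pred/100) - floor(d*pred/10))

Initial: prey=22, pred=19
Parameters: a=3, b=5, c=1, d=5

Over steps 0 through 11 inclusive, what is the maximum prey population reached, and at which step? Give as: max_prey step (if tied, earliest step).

Step 1: prey: 22+6-20=8; pred: 19+4-9=14
Step 2: prey: 8+2-5=5; pred: 14+1-7=8
Step 3: prey: 5+1-2=4; pred: 8+0-4=4
Step 4: prey: 4+1-0=5; pred: 4+0-2=2
Step 5: prey: 5+1-0=6; pred: 2+0-1=1
Step 6: prey: 6+1-0=7; pred: 1+0-0=1
Step 7: prey: 7+2-0=9; pred: 1+0-0=1
Step 8: prey: 9+2-0=11; pred: 1+0-0=1
Step 9: prey: 11+3-0=14; pred: 1+0-0=1
Step 10: prey: 14+4-0=18; pred: 1+0-0=1
Step 11: prey: 18+5-0=23; pred: 1+0-0=1
Max prey = 23 at step 11

Answer: 23 11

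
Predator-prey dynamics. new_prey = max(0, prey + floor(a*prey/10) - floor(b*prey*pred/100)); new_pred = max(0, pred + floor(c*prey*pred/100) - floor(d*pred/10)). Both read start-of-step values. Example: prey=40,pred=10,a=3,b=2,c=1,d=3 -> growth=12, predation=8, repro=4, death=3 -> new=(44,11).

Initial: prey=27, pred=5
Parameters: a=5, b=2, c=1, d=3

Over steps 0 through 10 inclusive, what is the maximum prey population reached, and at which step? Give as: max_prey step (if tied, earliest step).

Step 1: prey: 27+13-2=38; pred: 5+1-1=5
Step 2: prey: 38+19-3=54; pred: 5+1-1=5
Step 3: prey: 54+27-5=76; pred: 5+2-1=6
Step 4: prey: 76+38-9=105; pred: 6+4-1=9
Step 5: prey: 105+52-18=139; pred: 9+9-2=16
Step 6: prey: 139+69-44=164; pred: 16+22-4=34
Step 7: prey: 164+82-111=135; pred: 34+55-10=79
Step 8: prey: 135+67-213=0; pred: 79+106-23=162
Step 9: prey: 0+0-0=0; pred: 162+0-48=114
Step 10: prey: 0+0-0=0; pred: 114+0-34=80
Max prey = 164 at step 6

Answer: 164 6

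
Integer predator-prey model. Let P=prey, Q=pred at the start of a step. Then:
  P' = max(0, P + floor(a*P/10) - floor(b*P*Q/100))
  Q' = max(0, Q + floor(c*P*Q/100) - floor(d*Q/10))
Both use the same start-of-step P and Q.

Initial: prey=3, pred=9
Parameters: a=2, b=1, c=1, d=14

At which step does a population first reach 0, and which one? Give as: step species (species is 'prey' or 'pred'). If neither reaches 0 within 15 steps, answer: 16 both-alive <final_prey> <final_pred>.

Step 1: prey: 3+0-0=3; pred: 9+0-12=0
First extinction: pred at step 1

Answer: 1 pred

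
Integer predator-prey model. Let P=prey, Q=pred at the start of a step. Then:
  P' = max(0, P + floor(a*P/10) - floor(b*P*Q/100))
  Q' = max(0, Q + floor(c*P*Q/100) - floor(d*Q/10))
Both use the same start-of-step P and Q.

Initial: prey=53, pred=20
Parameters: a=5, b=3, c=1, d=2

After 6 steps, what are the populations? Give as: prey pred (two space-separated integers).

Step 1: prey: 53+26-31=48; pred: 20+10-4=26
Step 2: prey: 48+24-37=35; pred: 26+12-5=33
Step 3: prey: 35+17-34=18; pred: 33+11-6=38
Step 4: prey: 18+9-20=7; pred: 38+6-7=37
Step 5: prey: 7+3-7=3; pred: 37+2-7=32
Step 6: prey: 3+1-2=2; pred: 32+0-6=26

Answer: 2 26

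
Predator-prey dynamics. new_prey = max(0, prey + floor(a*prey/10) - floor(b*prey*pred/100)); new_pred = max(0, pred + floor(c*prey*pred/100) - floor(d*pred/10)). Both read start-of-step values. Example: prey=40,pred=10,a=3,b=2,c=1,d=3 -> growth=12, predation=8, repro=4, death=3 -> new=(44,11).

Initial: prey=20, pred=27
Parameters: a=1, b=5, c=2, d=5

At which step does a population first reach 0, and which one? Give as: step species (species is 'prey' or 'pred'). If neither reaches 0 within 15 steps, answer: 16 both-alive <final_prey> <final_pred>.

Step 1: prey: 20+2-27=0; pred: 27+10-13=24
First extinction: prey at step 1

Answer: 1 prey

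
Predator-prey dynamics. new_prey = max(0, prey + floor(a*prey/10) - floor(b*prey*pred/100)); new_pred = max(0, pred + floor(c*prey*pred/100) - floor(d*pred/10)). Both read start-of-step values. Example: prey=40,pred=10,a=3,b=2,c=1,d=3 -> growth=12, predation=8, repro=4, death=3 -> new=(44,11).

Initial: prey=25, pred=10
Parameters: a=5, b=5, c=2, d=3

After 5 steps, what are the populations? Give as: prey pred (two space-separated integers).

Step 1: prey: 25+12-12=25; pred: 10+5-3=12
Step 2: prey: 25+12-15=22; pred: 12+6-3=15
Step 3: prey: 22+11-16=17; pred: 15+6-4=17
Step 4: prey: 17+8-14=11; pred: 17+5-5=17
Step 5: prey: 11+5-9=7; pred: 17+3-5=15

Answer: 7 15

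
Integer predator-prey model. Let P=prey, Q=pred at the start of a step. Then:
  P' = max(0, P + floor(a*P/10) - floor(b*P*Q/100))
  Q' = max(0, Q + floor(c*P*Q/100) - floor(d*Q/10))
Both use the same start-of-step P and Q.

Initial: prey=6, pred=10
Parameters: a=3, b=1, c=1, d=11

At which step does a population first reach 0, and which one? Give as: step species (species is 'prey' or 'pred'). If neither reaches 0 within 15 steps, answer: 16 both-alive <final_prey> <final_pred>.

Answer: 1 pred

Derivation:
Step 1: prey: 6+1-0=7; pred: 10+0-11=0
First extinction: pred at step 1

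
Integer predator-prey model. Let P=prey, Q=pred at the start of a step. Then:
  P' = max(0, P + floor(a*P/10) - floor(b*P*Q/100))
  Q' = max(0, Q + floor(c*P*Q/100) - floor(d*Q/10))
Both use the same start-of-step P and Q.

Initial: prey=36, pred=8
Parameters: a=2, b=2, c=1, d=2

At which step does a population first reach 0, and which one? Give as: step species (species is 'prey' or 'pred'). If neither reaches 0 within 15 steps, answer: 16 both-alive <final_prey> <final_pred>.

Step 1: prey: 36+7-5=38; pred: 8+2-1=9
Step 2: prey: 38+7-6=39; pred: 9+3-1=11
Step 3: prey: 39+7-8=38; pred: 11+4-2=13
Step 4: prey: 38+7-9=36; pred: 13+4-2=15
Step 5: prey: 36+7-10=33; pred: 15+5-3=17
Step 6: prey: 33+6-11=28; pred: 17+5-3=19
Step 7: prey: 28+5-10=23; pred: 19+5-3=21
Step 8: prey: 23+4-9=18; pred: 21+4-4=21
Step 9: prey: 18+3-7=14; pred: 21+3-4=20
Step 10: prey: 14+2-5=11; pred: 20+2-4=18
Step 11: prey: 11+2-3=10; pred: 18+1-3=16
Step 12: prey: 10+2-3=9; pred: 16+1-3=14
Step 13: prey: 9+1-2=8; pred: 14+1-2=13
Step 14: prey: 8+1-2=7; pred: 13+1-2=12
Step 15: prey: 7+1-1=7; pred: 12+0-2=10
No extinction within 15 steps

Answer: 16 both-alive 7 10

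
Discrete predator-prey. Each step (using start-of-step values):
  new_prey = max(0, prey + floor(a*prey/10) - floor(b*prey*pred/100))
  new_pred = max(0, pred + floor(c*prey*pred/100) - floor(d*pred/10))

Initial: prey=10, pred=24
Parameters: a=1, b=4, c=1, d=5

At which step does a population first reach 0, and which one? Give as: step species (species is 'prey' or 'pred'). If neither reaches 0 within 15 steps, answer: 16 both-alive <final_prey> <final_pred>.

Step 1: prey: 10+1-9=2; pred: 24+2-12=14
Step 2: prey: 2+0-1=1; pred: 14+0-7=7
Step 3: prey: 1+0-0=1; pred: 7+0-3=4
Step 4: prey: 1+0-0=1; pred: 4+0-2=2
Step 5: prey: 1+0-0=1; pred: 2+0-1=1
Step 6: prey: 1+0-0=1; pred: 1+0-0=1
Steps 7-15: state stable at prey=1, pred=1 (no change)
No extinction within 15 steps

Answer: 16 both-alive 1 1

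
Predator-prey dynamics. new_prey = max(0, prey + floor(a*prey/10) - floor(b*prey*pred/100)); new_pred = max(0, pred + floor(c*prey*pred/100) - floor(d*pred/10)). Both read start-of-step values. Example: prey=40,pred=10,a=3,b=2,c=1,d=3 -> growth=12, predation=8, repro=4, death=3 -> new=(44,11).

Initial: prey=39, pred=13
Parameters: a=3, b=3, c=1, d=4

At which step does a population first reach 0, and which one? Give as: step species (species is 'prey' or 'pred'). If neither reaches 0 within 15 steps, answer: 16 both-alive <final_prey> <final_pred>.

Step 1: prey: 39+11-15=35; pred: 13+5-5=13
Step 2: prey: 35+10-13=32; pred: 13+4-5=12
Step 3: prey: 32+9-11=30; pred: 12+3-4=11
Step 4: prey: 30+9-9=30; pred: 11+3-4=10
Step 5: prey: 30+9-9=30; pred: 10+3-4=9
Step 6: prey: 30+9-8=31; pred: 9+2-3=8
Step 7: prey: 31+9-7=33; pred: 8+2-3=7
Step 8: prey: 33+9-6=36; pred: 7+2-2=7
Step 9: prey: 36+10-7=39; pred: 7+2-2=7
Step 10: prey: 39+11-8=42; pred: 7+2-2=7
Step 11: prey: 42+12-8=46; pred: 7+2-2=7
Step 12: prey: 46+13-9=50; pred: 7+3-2=8
Step 13: prey: 50+15-12=53; pred: 8+4-3=9
Step 14: prey: 53+15-14=54; pred: 9+4-3=10
Step 15: prey: 54+16-16=54; pred: 10+5-4=11
No extinction within 15 steps

Answer: 16 both-alive 54 11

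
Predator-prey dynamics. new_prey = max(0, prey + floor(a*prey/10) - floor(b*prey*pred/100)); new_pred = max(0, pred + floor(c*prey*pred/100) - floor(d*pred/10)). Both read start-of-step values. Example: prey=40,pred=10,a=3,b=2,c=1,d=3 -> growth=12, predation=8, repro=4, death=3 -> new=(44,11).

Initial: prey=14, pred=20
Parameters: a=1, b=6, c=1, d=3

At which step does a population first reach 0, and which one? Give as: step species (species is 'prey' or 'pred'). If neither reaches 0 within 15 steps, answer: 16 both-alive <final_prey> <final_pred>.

Answer: 1 prey

Derivation:
Step 1: prey: 14+1-16=0; pred: 20+2-6=16
First extinction: prey at step 1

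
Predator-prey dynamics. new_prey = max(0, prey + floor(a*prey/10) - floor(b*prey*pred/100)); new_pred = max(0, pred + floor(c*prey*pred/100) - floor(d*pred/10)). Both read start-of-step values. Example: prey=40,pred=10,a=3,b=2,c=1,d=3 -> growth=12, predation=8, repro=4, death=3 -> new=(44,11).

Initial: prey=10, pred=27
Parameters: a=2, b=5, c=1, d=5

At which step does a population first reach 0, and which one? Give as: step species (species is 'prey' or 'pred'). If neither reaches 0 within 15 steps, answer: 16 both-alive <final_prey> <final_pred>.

Step 1: prey: 10+2-13=0; pred: 27+2-13=16
First extinction: prey at step 1

Answer: 1 prey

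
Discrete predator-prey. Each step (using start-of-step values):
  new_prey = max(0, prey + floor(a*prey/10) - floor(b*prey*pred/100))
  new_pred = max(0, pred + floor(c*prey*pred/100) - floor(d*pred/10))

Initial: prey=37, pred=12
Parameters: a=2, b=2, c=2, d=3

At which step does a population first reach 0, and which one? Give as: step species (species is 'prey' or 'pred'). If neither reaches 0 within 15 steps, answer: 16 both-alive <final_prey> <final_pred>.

Step 1: prey: 37+7-8=36; pred: 12+8-3=17
Step 2: prey: 36+7-12=31; pred: 17+12-5=24
Step 3: prey: 31+6-14=23; pred: 24+14-7=31
Step 4: prey: 23+4-14=13; pred: 31+14-9=36
Step 5: prey: 13+2-9=6; pred: 36+9-10=35
Step 6: prey: 6+1-4=3; pred: 35+4-10=29
Step 7: prey: 3+0-1=2; pred: 29+1-8=22
Step 8: prey: 2+0-0=2; pred: 22+0-6=16
Step 9: prey: 2+0-0=2; pred: 16+0-4=12
Step 10: prey: 2+0-0=2; pred: 12+0-3=9
Step 11: prey: 2+0-0=2; pred: 9+0-2=7
Step 12: prey: 2+0-0=2; pred: 7+0-2=5
Step 13: prey: 2+0-0=2; pred: 5+0-1=4
Step 14: prey: 2+0-0=2; pred: 4+0-1=3
Step 15: prey: 2+0-0=2; pred: 3+0-0=3
No extinction within 15 steps

Answer: 16 both-alive 2 3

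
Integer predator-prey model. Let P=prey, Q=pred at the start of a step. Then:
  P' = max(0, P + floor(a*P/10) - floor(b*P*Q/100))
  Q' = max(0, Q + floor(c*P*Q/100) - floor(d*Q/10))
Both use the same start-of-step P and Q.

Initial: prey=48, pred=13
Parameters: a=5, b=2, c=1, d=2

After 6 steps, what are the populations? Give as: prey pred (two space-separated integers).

Step 1: prey: 48+24-12=60; pred: 13+6-2=17
Step 2: prey: 60+30-20=70; pred: 17+10-3=24
Step 3: prey: 70+35-33=72; pred: 24+16-4=36
Step 4: prey: 72+36-51=57; pred: 36+25-7=54
Step 5: prey: 57+28-61=24; pred: 54+30-10=74
Step 6: prey: 24+12-35=1; pred: 74+17-14=77

Answer: 1 77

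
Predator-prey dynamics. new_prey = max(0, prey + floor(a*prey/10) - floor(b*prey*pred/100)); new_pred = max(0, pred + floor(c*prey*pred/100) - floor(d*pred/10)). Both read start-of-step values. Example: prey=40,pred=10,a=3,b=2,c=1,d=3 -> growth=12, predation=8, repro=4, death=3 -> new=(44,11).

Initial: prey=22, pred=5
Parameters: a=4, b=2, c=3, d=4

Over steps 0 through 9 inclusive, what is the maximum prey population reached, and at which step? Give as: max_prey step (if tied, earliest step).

Answer: 48 4

Derivation:
Step 1: prey: 22+8-2=28; pred: 5+3-2=6
Step 2: prey: 28+11-3=36; pred: 6+5-2=9
Step 3: prey: 36+14-6=44; pred: 9+9-3=15
Step 4: prey: 44+17-13=48; pred: 15+19-6=28
Step 5: prey: 48+19-26=41; pred: 28+40-11=57
Step 6: prey: 41+16-46=11; pred: 57+70-22=105
Step 7: prey: 11+4-23=0; pred: 105+34-42=97
Step 8: prey: 0+0-0=0; pred: 97+0-38=59
Step 9: prey: 0+0-0=0; pred: 59+0-23=36
Max prey = 48 at step 4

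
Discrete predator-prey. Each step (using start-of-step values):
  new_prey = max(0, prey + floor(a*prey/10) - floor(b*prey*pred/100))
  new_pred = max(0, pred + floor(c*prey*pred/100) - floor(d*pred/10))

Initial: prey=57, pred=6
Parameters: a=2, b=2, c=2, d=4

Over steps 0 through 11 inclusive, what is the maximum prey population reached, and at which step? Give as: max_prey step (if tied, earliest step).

Step 1: prey: 57+11-6=62; pred: 6+6-2=10
Step 2: prey: 62+12-12=62; pred: 10+12-4=18
Step 3: prey: 62+12-22=52; pred: 18+22-7=33
Step 4: prey: 52+10-34=28; pred: 33+34-13=54
Step 5: prey: 28+5-30=3; pred: 54+30-21=63
Step 6: prey: 3+0-3=0; pred: 63+3-25=41
Step 7: prey: 0+0-0=0; pred: 41+0-16=25
Step 8: prey: 0+0-0=0; pred: 25+0-10=15
Step 9: prey: 0+0-0=0; pred: 15+0-6=9
Step 10: prey: 0+0-0=0; pred: 9+0-3=6
Step 11: prey: 0+0-0=0; pred: 6+0-2=4
Max prey = 62 at step 1

Answer: 62 1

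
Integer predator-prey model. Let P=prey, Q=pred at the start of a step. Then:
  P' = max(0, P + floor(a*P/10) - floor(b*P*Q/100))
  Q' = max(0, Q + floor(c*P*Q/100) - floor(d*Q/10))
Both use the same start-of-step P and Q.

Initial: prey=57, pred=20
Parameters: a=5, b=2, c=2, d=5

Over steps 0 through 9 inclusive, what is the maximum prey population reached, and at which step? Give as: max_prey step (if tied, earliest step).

Answer: 63 1

Derivation:
Step 1: prey: 57+28-22=63; pred: 20+22-10=32
Step 2: prey: 63+31-40=54; pred: 32+40-16=56
Step 3: prey: 54+27-60=21; pred: 56+60-28=88
Step 4: prey: 21+10-36=0; pred: 88+36-44=80
Step 5: prey: 0+0-0=0; pred: 80+0-40=40
Step 6: prey: 0+0-0=0; pred: 40+0-20=20
Step 7: prey: 0+0-0=0; pred: 20+0-10=10
Step 8: prey: 0+0-0=0; pred: 10+0-5=5
Step 9: prey: 0+0-0=0; pred: 5+0-2=3
Max prey = 63 at step 1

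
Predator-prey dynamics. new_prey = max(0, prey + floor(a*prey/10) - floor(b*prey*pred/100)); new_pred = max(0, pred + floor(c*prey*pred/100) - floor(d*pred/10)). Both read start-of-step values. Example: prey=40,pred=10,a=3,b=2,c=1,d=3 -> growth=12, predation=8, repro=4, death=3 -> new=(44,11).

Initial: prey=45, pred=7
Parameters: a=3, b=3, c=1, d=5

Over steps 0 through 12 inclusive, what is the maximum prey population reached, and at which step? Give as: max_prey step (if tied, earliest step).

Step 1: prey: 45+13-9=49; pred: 7+3-3=7
Step 2: prey: 49+14-10=53; pred: 7+3-3=7
Step 3: prey: 53+15-11=57; pred: 7+3-3=7
Step 4: prey: 57+17-11=63; pred: 7+3-3=7
Step 5: prey: 63+18-13=68; pred: 7+4-3=8
Step 6: prey: 68+20-16=72; pred: 8+5-4=9
Step 7: prey: 72+21-19=74; pred: 9+6-4=11
Step 8: prey: 74+22-24=72; pred: 11+8-5=14
Step 9: prey: 72+21-30=63; pred: 14+10-7=17
Step 10: prey: 63+18-32=49; pred: 17+10-8=19
Step 11: prey: 49+14-27=36; pred: 19+9-9=19
Step 12: prey: 36+10-20=26; pred: 19+6-9=16
Max prey = 74 at step 7

Answer: 74 7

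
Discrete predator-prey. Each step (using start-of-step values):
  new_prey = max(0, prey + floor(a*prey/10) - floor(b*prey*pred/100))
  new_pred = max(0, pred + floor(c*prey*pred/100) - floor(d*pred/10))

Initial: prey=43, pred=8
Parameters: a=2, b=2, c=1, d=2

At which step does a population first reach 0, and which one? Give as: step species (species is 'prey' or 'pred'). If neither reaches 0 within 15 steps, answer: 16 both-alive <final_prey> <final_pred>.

Answer: 16 both-alive 5 8

Derivation:
Step 1: prey: 43+8-6=45; pred: 8+3-1=10
Step 2: prey: 45+9-9=45; pred: 10+4-2=12
Step 3: prey: 45+9-10=44; pred: 12+5-2=15
Step 4: prey: 44+8-13=39; pred: 15+6-3=18
Step 5: prey: 39+7-14=32; pred: 18+7-3=22
Step 6: prey: 32+6-14=24; pred: 22+7-4=25
Step 7: prey: 24+4-12=16; pred: 25+6-5=26
Step 8: prey: 16+3-8=11; pred: 26+4-5=25
Step 9: prey: 11+2-5=8; pred: 25+2-5=22
Step 10: prey: 8+1-3=6; pred: 22+1-4=19
Step 11: prey: 6+1-2=5; pred: 19+1-3=17
Step 12: prey: 5+1-1=5; pred: 17+0-3=14
Step 13: prey: 5+1-1=5; pred: 14+0-2=12
Step 14: prey: 5+1-1=5; pred: 12+0-2=10
Step 15: prey: 5+1-1=5; pred: 10+0-2=8
No extinction within 15 steps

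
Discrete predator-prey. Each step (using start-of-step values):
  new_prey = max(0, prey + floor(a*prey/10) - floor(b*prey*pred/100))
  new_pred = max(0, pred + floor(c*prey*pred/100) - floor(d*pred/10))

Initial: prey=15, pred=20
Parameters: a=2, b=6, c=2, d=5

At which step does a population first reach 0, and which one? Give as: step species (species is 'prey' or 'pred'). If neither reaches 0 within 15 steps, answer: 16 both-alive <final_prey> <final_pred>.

Answer: 1 prey

Derivation:
Step 1: prey: 15+3-18=0; pred: 20+6-10=16
First extinction: prey at step 1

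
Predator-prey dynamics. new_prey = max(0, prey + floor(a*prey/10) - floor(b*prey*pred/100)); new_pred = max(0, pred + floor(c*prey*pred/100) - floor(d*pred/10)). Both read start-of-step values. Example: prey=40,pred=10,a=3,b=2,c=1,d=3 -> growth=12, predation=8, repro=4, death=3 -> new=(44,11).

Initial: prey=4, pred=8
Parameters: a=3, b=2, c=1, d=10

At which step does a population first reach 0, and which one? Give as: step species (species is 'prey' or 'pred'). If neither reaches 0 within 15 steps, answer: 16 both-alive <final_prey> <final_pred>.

Step 1: prey: 4+1-0=5; pred: 8+0-8=0
First extinction: pred at step 1

Answer: 1 pred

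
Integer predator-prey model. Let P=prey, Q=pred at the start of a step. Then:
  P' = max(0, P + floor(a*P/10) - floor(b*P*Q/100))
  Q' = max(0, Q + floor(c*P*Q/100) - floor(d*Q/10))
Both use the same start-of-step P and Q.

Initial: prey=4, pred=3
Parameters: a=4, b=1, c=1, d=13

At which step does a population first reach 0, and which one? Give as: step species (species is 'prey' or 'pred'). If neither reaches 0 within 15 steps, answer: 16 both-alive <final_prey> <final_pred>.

Step 1: prey: 4+1-0=5; pred: 3+0-3=0
First extinction: pred at step 1

Answer: 1 pred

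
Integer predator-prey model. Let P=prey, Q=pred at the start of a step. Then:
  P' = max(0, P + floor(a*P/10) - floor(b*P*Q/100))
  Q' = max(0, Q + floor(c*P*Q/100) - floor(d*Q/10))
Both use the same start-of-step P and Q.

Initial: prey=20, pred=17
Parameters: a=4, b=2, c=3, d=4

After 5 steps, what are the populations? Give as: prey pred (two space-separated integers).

Step 1: prey: 20+8-6=22; pred: 17+10-6=21
Step 2: prey: 22+8-9=21; pred: 21+13-8=26
Step 3: prey: 21+8-10=19; pred: 26+16-10=32
Step 4: prey: 19+7-12=14; pred: 32+18-12=38
Step 5: prey: 14+5-10=9; pred: 38+15-15=38

Answer: 9 38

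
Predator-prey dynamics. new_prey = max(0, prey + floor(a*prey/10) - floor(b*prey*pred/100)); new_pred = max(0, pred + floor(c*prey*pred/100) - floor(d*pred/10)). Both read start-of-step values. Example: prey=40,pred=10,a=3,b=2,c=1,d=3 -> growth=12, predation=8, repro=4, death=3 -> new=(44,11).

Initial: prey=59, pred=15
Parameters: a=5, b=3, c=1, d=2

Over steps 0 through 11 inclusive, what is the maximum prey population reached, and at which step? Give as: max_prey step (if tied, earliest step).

Answer: 62 1

Derivation:
Step 1: prey: 59+29-26=62; pred: 15+8-3=20
Step 2: prey: 62+31-37=56; pred: 20+12-4=28
Step 3: prey: 56+28-47=37; pred: 28+15-5=38
Step 4: prey: 37+18-42=13; pred: 38+14-7=45
Step 5: prey: 13+6-17=2; pred: 45+5-9=41
Step 6: prey: 2+1-2=1; pred: 41+0-8=33
Step 7: prey: 1+0-0=1; pred: 33+0-6=27
Step 8: prey: 1+0-0=1; pred: 27+0-5=22
Step 9: prey: 1+0-0=1; pred: 22+0-4=18
Step 10: prey: 1+0-0=1; pred: 18+0-3=15
Step 11: prey: 1+0-0=1; pred: 15+0-3=12
Max prey = 62 at step 1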